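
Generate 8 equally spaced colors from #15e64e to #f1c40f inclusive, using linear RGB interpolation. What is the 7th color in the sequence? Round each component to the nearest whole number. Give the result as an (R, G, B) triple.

With 8 swatches and endpoints inclusive, swatch 7 sits at t = (7 − 1)/(8 − 1) = 6/7 ≈ 0.8571.
#15e64e → (21, 230, 78); #f1c40f → (241, 196, 15).
R = 21 + 0.8571 × (241 − 21) = 209.562 → 210
G = 230 + 0.8571 × (196 − 230) = 200.859 → 201
B = 78 + 0.8571 × (15 − 78) = 24.003 → 24

(210, 201, 24)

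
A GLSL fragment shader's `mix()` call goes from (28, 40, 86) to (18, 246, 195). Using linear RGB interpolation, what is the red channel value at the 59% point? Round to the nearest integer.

22

R = 28 + 0.59 × (18 − 28) = 22.1 → 22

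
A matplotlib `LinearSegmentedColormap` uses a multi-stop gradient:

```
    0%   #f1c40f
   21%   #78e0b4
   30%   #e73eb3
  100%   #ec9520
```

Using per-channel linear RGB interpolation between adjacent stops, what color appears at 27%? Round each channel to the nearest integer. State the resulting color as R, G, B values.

27% lies between the 21% and 30% stops, so the local fraction is t = (27 − 21)/(30 − 21) = 6/9 ≈ 0.6667.
#78e0b4 → (120, 224, 180); #e73eb3 → (231, 62, 179).
R = 120 + 0.6667 × (231 − 120) = 194.004 → 194
G = 224 + 0.6667 × (62 − 224) = 115.995 → 116
B = 180 + 0.6667 × (179 − 180) = 179.333 → 179

(194, 116, 179)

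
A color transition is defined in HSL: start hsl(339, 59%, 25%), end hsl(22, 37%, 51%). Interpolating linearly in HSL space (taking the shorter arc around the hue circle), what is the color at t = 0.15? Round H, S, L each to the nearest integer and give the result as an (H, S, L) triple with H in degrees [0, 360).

Hue: 22 − 339 = -317°, but |-317| > 180 so the shorter arc goes the other way: Δh = -317 + 360 = 43°.
H = 339 + 0.15 × (43) = 345.45 → 345°
S = 59 + 0.15 × (37 − 59) = 55.7 → 56%
L = 25 + 0.15 × (51 − 25) = 28.9 → 29%

(345, 56, 29)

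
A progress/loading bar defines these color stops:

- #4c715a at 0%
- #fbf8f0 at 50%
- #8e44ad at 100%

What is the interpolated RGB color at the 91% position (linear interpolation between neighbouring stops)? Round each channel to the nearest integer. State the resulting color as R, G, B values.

(162, 100, 185)

91% lies between the 50% and 100% stops, so the local fraction is t = (91 − 50)/(100 − 50) = 41/50 ≈ 0.82.
#fbf8f0 → (251, 248, 240); #8e44ad → (142, 68, 173).
R = 251 + 0.82 × (142 − 251) = 161.62 → 162
G = 248 + 0.82 × (68 − 248) = 100.4 → 100
B = 240 + 0.82 × (173 − 240) = 185.06 → 185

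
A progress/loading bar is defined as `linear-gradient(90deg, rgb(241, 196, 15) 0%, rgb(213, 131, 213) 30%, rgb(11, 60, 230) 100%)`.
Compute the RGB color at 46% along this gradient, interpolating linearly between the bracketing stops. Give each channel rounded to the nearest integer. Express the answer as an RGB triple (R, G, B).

46% lies between the 30% and 100% stops, so the local fraction is t = (46 − 30)/(100 − 30) = 16/70 ≈ 0.2286.
R = 213 + 0.2286 × (11 − 213) = 166.823 → 167
G = 131 + 0.2286 × (60 − 131) = 114.769 → 115
B = 213 + 0.2286 × (230 − 213) = 216.886 → 217

(167, 115, 217)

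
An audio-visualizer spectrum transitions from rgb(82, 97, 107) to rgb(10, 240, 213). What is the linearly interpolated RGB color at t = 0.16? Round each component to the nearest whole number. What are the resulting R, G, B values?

R = 82 + 0.16 × (10 − 82) = 82 + 0.16 × -72 = 70.48 → 70
G = 97 + 0.16 × (240 − 97) = 97 + 0.16 × 143 = 119.88 → 120
B = 107 + 0.16 × (213 − 107) = 107 + 0.16 × 106 = 123.96 → 124

(70, 120, 124)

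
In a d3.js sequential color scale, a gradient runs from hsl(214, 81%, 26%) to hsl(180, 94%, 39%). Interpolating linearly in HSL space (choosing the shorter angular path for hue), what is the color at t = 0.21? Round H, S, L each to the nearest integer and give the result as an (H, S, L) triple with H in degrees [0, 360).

Hue arc: Δh = 180 − 214 = -34° (|Δh| ≤ 180, already the shorter path).
H = 214 + 0.21 × (-34) = 206.86 → 207°
S = 81 + 0.21 × (94 − 81) = 83.73 → 84%
L = 26 + 0.21 × (39 − 26) = 28.73 → 29%

(207, 84, 29)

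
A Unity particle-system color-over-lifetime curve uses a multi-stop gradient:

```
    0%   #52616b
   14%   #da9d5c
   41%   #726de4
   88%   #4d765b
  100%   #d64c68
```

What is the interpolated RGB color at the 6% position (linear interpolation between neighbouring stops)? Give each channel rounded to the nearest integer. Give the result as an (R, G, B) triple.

6% lies between the 0% and 14% stops, so the local fraction is t = (6 − 0)/(14 − 0) = 6/14 ≈ 0.4286.
#52616b → (82, 97, 107); #da9d5c → (218, 157, 92).
R = 82 + 0.4286 × (218 − 82) = 140.29 → 140
G = 97 + 0.4286 × (157 − 97) = 122.716 → 123
B = 107 + 0.4286 × (92 − 107) = 100.571 → 101

(140, 123, 101)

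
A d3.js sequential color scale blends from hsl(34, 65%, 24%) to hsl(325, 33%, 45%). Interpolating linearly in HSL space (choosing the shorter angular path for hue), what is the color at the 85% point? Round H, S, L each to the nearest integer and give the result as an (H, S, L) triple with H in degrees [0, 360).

Hue: 325 − 34 = 291°, but |291| > 180 so the shorter arc goes the other way: Δh = 291 − 360 = -69°.
H = 34 + 0.85 × (-69) = -24.65 → -25 → -25 mod 360 = 335°
S = 65 + 0.85 × (33 − 65) = 37.8 → 38%
L = 24 + 0.85 × (45 − 24) = 41.85 → 42%

(335, 38, 42)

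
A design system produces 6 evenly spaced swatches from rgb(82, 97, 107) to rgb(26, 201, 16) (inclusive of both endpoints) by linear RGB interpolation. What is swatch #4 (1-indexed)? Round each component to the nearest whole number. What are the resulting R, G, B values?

(48, 159, 52)

With 6 swatches and endpoints inclusive, swatch 4 sits at t = (4 − 1)/(6 − 1) = 3/5 ≈ 0.6.
R = 82 + 0.6 × (26 − 82) = 48.4 → 48
G = 97 + 0.6 × (201 − 97) = 159.4 → 159
B = 107 + 0.6 × (16 − 107) = 52.4 → 52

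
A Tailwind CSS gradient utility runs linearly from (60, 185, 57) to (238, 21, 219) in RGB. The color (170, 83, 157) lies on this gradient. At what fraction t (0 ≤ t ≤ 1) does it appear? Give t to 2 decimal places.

0.62

Invert the lerp on the R channel (largest span, 178): t = (170 − 60) / (238 − 60) = 110/178 = 0.61798.
Check on G: (83 − 185)/(21 − 185) = 0.622 ✓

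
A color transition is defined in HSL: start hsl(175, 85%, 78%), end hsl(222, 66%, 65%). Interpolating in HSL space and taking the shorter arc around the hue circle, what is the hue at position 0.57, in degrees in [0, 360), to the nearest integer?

202

Hue arc: Δh = 222 − 175 = 47° (|Δh| ≤ 180, already the shorter path).
H = 175 + 0.57 × (47) = 201.79 → 202°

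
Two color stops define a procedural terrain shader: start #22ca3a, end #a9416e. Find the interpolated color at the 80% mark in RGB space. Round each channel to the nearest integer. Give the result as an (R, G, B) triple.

(142, 92, 100)

#22ca3a → (34, 202, 58); #a9416e → (169, 65, 110).
80% corresponds to t = 0.8.
R = 34 + 0.8 × (169 − 34) = 34 + 0.8 × 135 = 142 → 142
G = 202 + 0.8 × (65 − 202) = 202 + 0.8 × -137 = 92.4 → 92
B = 58 + 0.8 × (110 − 58) = 58 + 0.8 × 52 = 99.6 → 100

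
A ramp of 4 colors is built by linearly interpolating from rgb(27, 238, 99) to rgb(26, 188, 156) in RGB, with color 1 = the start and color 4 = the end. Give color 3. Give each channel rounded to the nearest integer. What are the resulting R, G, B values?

(26, 205, 137)

With 4 swatches and endpoints inclusive, swatch 3 sits at t = (3 − 1)/(4 − 1) = 2/3 ≈ 0.6667.
R = 27 + 0.6667 × (26 − 27) = 26.333 → 26
G = 238 + 0.6667 × (188 − 238) = 204.665 → 205
B = 99 + 0.6667 × (156 − 99) = 137.002 → 137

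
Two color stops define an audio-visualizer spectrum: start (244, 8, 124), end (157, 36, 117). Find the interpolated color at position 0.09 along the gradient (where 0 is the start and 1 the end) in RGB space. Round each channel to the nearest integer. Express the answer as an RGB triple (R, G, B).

(236, 11, 123)

R = 244 + 0.09 × (157 − 244) = 244 + 0.09 × -87 = 236.17 → 236
G = 8 + 0.09 × (36 − 8) = 8 + 0.09 × 28 = 10.52 → 11
B = 124 + 0.09 × (117 − 124) = 124 + 0.09 × -7 = 123.37 → 123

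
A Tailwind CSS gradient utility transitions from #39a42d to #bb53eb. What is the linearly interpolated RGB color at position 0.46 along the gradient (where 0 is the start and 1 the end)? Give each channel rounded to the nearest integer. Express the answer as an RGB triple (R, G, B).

#39a42d → (57, 164, 45); #bb53eb → (187, 83, 235).
R = 57 + 0.46 × (187 − 57) = 57 + 0.46 × 130 = 116.8 → 117
G = 164 + 0.46 × (83 − 164) = 164 + 0.46 × -81 = 126.74 → 127
B = 45 + 0.46 × (235 − 45) = 45 + 0.46 × 190 = 132.4 → 132

(117, 127, 132)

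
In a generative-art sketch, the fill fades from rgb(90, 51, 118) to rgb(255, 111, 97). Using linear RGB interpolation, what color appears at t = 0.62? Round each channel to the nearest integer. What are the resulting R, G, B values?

(192, 88, 105)

R = 90 + 0.62 × (255 − 90) = 90 + 0.62 × 165 = 192.3 → 192
G = 51 + 0.62 × (111 − 51) = 51 + 0.62 × 60 = 88.2 → 88
B = 118 + 0.62 × (97 − 118) = 118 + 0.62 × -21 = 104.98 → 105
So the blended color is (192, 88, 105), about #c05869.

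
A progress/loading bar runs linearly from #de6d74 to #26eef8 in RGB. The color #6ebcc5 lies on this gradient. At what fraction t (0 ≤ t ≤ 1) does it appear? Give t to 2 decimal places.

0.61

Invert the lerp on the R channel (largest span, 184): t = (110 − 222) / (38 − 222) = -112/-184 = 0.6087.
Check on G: (188 − 109)/(238 − 109) = 0.6124 ✓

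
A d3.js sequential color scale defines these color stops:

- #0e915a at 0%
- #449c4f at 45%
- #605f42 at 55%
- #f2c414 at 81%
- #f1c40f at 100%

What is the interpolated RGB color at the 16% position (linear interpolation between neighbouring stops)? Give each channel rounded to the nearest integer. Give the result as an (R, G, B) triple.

(33, 149, 86)

16% lies between the 0% and 45% stops, so the local fraction is t = (16 − 0)/(45 − 0) = 16/45 ≈ 0.3556.
#0e915a → (14, 145, 90); #449c4f → (68, 156, 79).
R = 14 + 0.3556 × (68 − 14) = 33.202 → 33
G = 145 + 0.3556 × (156 − 145) = 148.912 → 149
B = 90 + 0.3556 × (79 − 90) = 86.088 → 86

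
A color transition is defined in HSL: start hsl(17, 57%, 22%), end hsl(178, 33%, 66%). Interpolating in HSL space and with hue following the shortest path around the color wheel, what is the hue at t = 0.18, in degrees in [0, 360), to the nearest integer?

46

Hue arc: Δh = 178 − 17 = 161° (|Δh| ≤ 180, already the shorter path).
H = 17 + 0.18 × (161) = 45.98 → 46°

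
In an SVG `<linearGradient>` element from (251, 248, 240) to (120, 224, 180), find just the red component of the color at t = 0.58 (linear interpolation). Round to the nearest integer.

R = 251 + 0.58 × (120 − 251) = 175.02 → 175

175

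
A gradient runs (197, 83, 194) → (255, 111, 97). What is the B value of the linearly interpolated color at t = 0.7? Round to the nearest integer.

B = 194 + 0.7 × (97 − 194) = 126.1 → 126

126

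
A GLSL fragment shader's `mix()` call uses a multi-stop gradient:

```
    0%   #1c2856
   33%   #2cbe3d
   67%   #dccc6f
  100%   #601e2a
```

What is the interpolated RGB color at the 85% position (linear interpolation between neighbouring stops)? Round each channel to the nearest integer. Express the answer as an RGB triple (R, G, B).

85% lies between the 67% and 100% stops, so the local fraction is t = (85 − 67)/(100 − 67) = 18/33 ≈ 0.5455.
#dccc6f → (220, 204, 111); #601e2a → (96, 30, 42).
R = 220 + 0.5455 × (96 − 220) = 152.358 → 152
G = 204 + 0.5455 × (30 − 204) = 109.083 → 109
B = 111 + 0.5455 × (42 − 111) = 73.361 → 73

(152, 109, 73)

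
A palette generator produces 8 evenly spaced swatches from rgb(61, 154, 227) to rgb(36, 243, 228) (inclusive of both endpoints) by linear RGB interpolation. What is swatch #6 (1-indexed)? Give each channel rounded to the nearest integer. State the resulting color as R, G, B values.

With 8 swatches and endpoints inclusive, swatch 6 sits at t = (6 − 1)/(8 − 1) = 5/7 ≈ 0.7143.
R = 61 + 0.7143 × (36 − 61) = 43.142 → 43
G = 154 + 0.7143 × (243 − 154) = 217.573 → 218
B = 227 + 0.7143 × (228 − 227) = 227.714 → 228

(43, 218, 228)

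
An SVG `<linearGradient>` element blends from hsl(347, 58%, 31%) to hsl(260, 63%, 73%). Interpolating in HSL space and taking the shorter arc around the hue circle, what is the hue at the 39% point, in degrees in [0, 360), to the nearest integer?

313

Hue arc: Δh = 260 − 347 = -87° (|Δh| ≤ 180, already the shorter path).
H = 347 + 0.39 × (-87) = 313.07 → 313°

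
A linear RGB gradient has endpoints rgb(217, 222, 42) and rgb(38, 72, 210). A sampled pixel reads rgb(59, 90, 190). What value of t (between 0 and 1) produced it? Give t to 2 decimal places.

0.88

Invert the lerp on the R channel (largest span, 179): t = (59 − 217) / (38 − 217) = -158/-179 = 0.88268.
Check on G: (90 − 222)/(72 − 222) = 0.88 ✓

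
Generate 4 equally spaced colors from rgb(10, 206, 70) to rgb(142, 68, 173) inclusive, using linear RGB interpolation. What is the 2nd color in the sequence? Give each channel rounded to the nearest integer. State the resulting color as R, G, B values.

(54, 160, 104)

With 4 swatches and endpoints inclusive, swatch 2 sits at t = (2 − 1)/(4 − 1) = 1/3 ≈ 0.3333.
R = 10 + 0.3333 × (142 − 10) = 53.996 → 54
G = 206 + 0.3333 × (68 − 206) = 160.005 → 160
B = 70 + 0.3333 × (173 − 70) = 104.33 → 104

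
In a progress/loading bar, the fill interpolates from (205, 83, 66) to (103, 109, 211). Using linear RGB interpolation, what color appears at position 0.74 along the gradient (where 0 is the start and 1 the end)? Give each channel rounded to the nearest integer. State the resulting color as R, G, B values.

R = 205 + 0.74 × (103 − 205) = 205 + 0.74 × -102 = 129.52 → 130
G = 83 + 0.74 × (109 − 83) = 83 + 0.74 × 26 = 102.24 → 102
B = 66 + 0.74 × (211 − 66) = 66 + 0.74 × 145 = 173.3 → 173

(130, 102, 173)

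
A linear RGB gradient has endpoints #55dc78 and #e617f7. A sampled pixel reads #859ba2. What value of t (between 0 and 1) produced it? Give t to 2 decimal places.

Invert the lerp on the G channel (largest span, 197): t = (155 − 220) / (23 − 220) = -65/-197 = 0.32995.
Check on R: (133 − 85)/(230 − 85) = 0.331 ✓

0.33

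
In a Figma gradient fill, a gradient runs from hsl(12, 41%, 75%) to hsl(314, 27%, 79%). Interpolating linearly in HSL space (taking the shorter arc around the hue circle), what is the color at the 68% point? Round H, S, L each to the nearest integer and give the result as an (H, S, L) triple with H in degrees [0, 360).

Hue: 314 − 12 = 302°, but |302| > 180 so the shorter arc goes the other way: Δh = 302 − 360 = -58°.
H = 12 + 0.68 × (-58) = -27.44 → -27 → -27 mod 360 = 333°
S = 41 + 0.68 × (27 − 41) = 31.48 → 31%
L = 75 + 0.68 × (79 − 75) = 77.72 → 78%

(333, 31, 78)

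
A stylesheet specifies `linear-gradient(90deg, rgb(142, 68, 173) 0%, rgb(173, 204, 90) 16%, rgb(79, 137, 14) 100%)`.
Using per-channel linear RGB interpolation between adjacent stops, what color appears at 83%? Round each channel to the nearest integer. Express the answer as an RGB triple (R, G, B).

(98, 151, 29)

83% lies between the 16% and 100% stops, so the local fraction is t = (83 − 16)/(100 − 16) = 67/84 ≈ 0.7976.
R = 173 + 0.7976 × (79 − 173) = 98.026 → 98
G = 204 + 0.7976 × (137 − 204) = 150.561 → 151
B = 90 + 0.7976 × (14 − 90) = 29.382 → 29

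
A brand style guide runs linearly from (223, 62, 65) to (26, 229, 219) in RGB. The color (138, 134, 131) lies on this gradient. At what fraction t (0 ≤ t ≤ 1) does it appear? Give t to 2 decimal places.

0.43

Invert the lerp on the R channel (largest span, 197): t = (138 − 223) / (26 − 223) = -85/-197 = 0.43147.
Check on G: (134 − 62)/(229 − 62) = 0.4311 ✓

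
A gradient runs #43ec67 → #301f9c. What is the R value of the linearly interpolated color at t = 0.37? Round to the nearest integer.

60

R₁ = 67 (from #43ec67), R₂ = 48 (from #301f9c).
R = 67 + 0.37 × (48 − 67) = 59.97 → 60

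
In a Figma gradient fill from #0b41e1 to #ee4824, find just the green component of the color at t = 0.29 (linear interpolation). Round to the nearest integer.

G₁ = 65 (from #0b41e1), G₂ = 72 (from #ee4824).
G = 65 + 0.29 × (72 − 65) = 67.03 → 67

67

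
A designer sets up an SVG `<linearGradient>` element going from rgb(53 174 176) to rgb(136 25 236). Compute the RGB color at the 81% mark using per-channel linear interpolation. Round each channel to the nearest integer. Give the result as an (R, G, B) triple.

81% corresponds to t = 0.81.
R = 53 + 0.81 × (136 − 53) = 53 + 0.81 × 83 = 120.23 → 120
G = 174 + 0.81 × (25 − 174) = 174 + 0.81 × -149 = 53.31 → 53
B = 176 + 0.81 × (236 − 176) = 176 + 0.81 × 60 = 224.6 → 225
So the blended color is (120, 53, 225), about #7835e1.

(120, 53, 225)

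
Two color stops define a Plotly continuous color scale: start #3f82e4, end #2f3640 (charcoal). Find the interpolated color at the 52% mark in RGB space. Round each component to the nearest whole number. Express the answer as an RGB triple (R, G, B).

#3f82e4 → (63, 130, 228); #2f3640 → (47, 54, 64).
52% corresponds to t = 0.52.
R = 63 + 0.52 × (47 − 63) = 63 + 0.52 × -16 = 54.68 → 55
G = 130 + 0.52 × (54 − 130) = 130 + 0.52 × -76 = 90.48 → 90
B = 228 + 0.52 × (64 − 228) = 228 + 0.52 × -164 = 142.72 → 143

(55, 90, 143)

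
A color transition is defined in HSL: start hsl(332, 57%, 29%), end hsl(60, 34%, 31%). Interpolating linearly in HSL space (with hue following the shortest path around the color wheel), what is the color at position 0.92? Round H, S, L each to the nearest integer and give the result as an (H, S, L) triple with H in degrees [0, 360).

Hue: 60 − 332 = -272°, but |-272| > 180 so the shorter arc goes the other way: Δh = -272 + 360 = 88°.
H = 332 + 0.92 × (88) = 412.96 → 413 → 413 mod 360 = 53°
S = 57 + 0.92 × (34 − 57) = 35.84 → 36%
L = 29 + 0.92 × (31 − 29) = 30.84 → 31%

(53, 36, 31)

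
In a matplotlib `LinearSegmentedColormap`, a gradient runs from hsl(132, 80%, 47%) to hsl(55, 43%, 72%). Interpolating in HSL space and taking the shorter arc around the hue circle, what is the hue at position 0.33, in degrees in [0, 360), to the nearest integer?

Hue arc: Δh = 55 − 132 = -77° (|Δh| ≤ 180, already the shorter path).
H = 132 + 0.33 × (-77) = 106.59 → 107°

107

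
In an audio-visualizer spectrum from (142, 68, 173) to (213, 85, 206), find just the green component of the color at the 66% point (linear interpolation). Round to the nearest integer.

G = 68 + 0.66 × (85 − 68) = 79.22 → 79

79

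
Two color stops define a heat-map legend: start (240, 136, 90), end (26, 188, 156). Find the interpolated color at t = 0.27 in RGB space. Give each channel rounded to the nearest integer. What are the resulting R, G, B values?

R = 240 + 0.27 × (26 − 240) = 240 + 0.27 × -214 = 182.22 → 182
G = 136 + 0.27 × (188 − 136) = 136 + 0.27 × 52 = 150.04 → 150
B = 90 + 0.27 × (156 − 90) = 90 + 0.27 × 66 = 107.82 → 108
So the blended color is (182, 150, 108), about #b6966c.

(182, 150, 108)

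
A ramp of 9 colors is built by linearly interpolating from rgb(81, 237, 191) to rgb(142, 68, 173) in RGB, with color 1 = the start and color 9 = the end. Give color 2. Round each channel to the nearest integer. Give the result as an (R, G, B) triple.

With 9 swatches and endpoints inclusive, swatch 2 sits at t = (2 − 1)/(9 − 1) = 1/8 ≈ 0.125.
R = 81 + 0.125 × (142 − 81) = 88.625 → 89
G = 237 + 0.125 × (68 − 237) = 215.875 → 216
B = 191 + 0.125 × (173 − 191) = 188.75 → 189

(89, 216, 189)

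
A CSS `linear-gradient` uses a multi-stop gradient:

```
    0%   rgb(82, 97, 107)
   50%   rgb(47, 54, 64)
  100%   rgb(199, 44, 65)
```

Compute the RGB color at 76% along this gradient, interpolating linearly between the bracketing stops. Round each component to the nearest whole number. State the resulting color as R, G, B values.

76% lies between the 50% and 100% stops, so the local fraction is t = (76 − 50)/(100 − 50) = 26/50 ≈ 0.52.
R = 47 + 0.52 × (199 − 47) = 126.04 → 126
G = 54 + 0.52 × (44 − 54) = 48.8 → 49
B = 64 + 0.52 × (65 − 64) = 64.52 → 65

(126, 49, 65)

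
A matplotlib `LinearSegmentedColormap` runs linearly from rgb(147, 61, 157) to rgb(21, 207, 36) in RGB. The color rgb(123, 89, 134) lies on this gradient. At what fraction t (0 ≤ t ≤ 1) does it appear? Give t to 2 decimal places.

0.19

Invert the lerp on the G channel (largest span, 146): t = (89 − 61) / (207 − 61) = 28/146 = 0.19178.
Check on R: (123 − 147)/(21 − 147) = 0.1905 ✓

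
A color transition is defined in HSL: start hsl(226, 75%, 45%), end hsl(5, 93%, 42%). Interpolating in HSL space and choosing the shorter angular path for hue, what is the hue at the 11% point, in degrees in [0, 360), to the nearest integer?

241

Hue: 5 − 226 = -221°, but |-221| > 180 so the shorter arc goes the other way: Δh = -221 + 360 = 139°.
H = 226 + 0.11 × (139) = 241.29 → 241°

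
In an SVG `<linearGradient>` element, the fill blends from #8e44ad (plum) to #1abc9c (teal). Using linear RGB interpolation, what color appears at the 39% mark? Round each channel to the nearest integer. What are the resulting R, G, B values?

(97, 115, 166)

#8e44ad → (142, 68, 173); #1abc9c → (26, 188, 156).
39% corresponds to t = 0.39.
R = 142 + 0.39 × (26 − 142) = 142 + 0.39 × -116 = 96.76 → 97
G = 68 + 0.39 × (188 − 68) = 68 + 0.39 × 120 = 114.8 → 115
B = 173 + 0.39 × (156 − 173) = 173 + 0.39 × -17 = 166.37 → 166
So the blended color is (97, 115, 166), about #6173a6.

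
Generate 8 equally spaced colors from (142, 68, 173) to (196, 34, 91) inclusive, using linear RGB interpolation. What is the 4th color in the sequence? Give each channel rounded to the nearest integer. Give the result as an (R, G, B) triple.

(165, 53, 138)

With 8 swatches and endpoints inclusive, swatch 4 sits at t = (4 − 1)/(8 − 1) = 3/7 ≈ 0.4286.
R = 142 + 0.4286 × (196 − 142) = 165.144 → 165
G = 68 + 0.4286 × (34 − 68) = 53.428 → 53
B = 173 + 0.4286 × (91 − 173) = 137.855 → 138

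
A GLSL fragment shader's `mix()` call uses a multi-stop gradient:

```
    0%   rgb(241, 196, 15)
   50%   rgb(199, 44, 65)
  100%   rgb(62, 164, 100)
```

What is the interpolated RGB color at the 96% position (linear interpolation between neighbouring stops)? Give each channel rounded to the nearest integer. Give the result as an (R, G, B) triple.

(73, 154, 97)

96% lies between the 50% and 100% stops, so the local fraction is t = (96 − 50)/(100 − 50) = 46/50 ≈ 0.92.
R = 199 + 0.92 × (62 − 199) = 72.96 → 73
G = 44 + 0.92 × (164 − 44) = 154.4 → 154
B = 65 + 0.92 × (100 − 65) = 97.2 → 97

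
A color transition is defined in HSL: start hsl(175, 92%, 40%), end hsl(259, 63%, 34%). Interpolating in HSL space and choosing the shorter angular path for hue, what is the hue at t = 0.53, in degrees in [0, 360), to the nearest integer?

Hue arc: Δh = 259 − 175 = 84° (|Δh| ≤ 180, already the shorter path).
H = 175 + 0.53 × (84) = 219.52 → 220°

220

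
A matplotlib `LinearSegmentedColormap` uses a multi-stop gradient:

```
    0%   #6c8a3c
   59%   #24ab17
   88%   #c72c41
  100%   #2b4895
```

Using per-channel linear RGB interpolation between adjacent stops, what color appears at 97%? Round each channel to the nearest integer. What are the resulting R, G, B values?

(82, 65, 128)

97% lies between the 88% and 100% stops, so the local fraction is t = (97 − 88)/(100 − 88) = 9/12 ≈ 0.75.
#c72c41 → (199, 44, 65); #2b4895 → (43, 72, 149).
R = 199 + 0.75 × (43 − 199) = 82 → 82
G = 44 + 0.75 × (72 − 44) = 65 → 65
B = 65 + 0.75 × (149 − 65) = 128 → 128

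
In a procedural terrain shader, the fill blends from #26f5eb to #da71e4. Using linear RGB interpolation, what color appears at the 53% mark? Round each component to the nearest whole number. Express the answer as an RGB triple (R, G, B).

#26f5eb → (38, 245, 235); #da71e4 → (218, 113, 228).
53% corresponds to t = 0.53.
R = 38 + 0.53 × (218 − 38) = 38 + 0.53 × 180 = 133.4 → 133
G = 245 + 0.53 × (113 − 245) = 245 + 0.53 × -132 = 175.04 → 175
B = 235 + 0.53 × (228 − 235) = 235 + 0.53 × -7 = 231.29 → 231
So the blended color is (133, 175, 231), about #85afe7.

(133, 175, 231)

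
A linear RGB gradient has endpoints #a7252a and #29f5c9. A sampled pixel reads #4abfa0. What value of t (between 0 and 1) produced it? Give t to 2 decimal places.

0.74

Invert the lerp on the G channel (largest span, 208): t = (191 − 37) / (245 − 37) = 154/208 = 0.74038.
Check on R: (74 − 167)/(41 − 167) = 0.7381 ✓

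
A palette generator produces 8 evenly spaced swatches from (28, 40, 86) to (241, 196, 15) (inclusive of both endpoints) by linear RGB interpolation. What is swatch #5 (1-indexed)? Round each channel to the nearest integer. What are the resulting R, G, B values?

(150, 129, 45)

With 8 swatches and endpoints inclusive, swatch 5 sits at t = (5 − 1)/(8 − 1) = 4/7 ≈ 0.5714.
R = 28 + 0.5714 × (241 − 28) = 149.708 → 150
G = 40 + 0.5714 × (196 − 40) = 129.138 → 129
B = 86 + 0.5714 × (15 − 86) = 45.431 → 45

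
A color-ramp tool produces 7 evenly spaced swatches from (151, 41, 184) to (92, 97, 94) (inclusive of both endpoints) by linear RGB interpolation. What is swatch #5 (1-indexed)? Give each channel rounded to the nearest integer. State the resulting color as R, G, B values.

(112, 78, 124)

With 7 swatches and endpoints inclusive, swatch 5 sits at t = (5 − 1)/(7 − 1) = 4/6 ≈ 0.6667.
R = 151 + 0.6667 × (92 − 151) = 111.665 → 112
G = 41 + 0.6667 × (97 − 41) = 78.335 → 78
B = 184 + 0.6667 × (94 − 184) = 123.997 → 124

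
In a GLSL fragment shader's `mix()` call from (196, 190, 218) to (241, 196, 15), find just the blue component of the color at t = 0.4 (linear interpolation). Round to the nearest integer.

137

B = 218 + 0.4 × (15 − 218) = 136.8 → 137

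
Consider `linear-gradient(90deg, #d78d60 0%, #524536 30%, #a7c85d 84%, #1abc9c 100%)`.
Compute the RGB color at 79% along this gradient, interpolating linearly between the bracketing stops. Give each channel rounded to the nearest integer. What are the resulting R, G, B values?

79% lies between the 30% and 84% stops, so the local fraction is t = (79 − 30)/(84 − 30) = 49/54 ≈ 0.9074.
#524536 → (82, 69, 54); #a7c85d → (167, 200, 93).
R = 82 + 0.9074 × (167 − 82) = 159.129 → 159
G = 69 + 0.9074 × (200 − 69) = 187.869 → 188
B = 54 + 0.9074 × (93 − 54) = 89.389 → 89

(159, 188, 89)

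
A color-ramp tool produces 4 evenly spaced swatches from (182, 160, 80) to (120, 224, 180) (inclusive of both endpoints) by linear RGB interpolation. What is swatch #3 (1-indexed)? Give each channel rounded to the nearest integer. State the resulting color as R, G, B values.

With 4 swatches and endpoints inclusive, swatch 3 sits at t = (3 − 1)/(4 − 1) = 2/3 ≈ 0.6667.
R = 182 + 0.6667 × (120 − 182) = 140.665 → 141
G = 160 + 0.6667 × (224 − 160) = 202.669 → 203
B = 80 + 0.6667 × (180 − 80) = 146.67 → 147

(141, 203, 147)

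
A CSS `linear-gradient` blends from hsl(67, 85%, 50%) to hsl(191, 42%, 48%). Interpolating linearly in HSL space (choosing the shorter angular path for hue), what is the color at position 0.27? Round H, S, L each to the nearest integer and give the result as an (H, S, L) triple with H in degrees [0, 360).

(100, 73, 49)

Hue arc: Δh = 191 − 67 = 124° (|Δh| ≤ 180, already the shorter path).
H = 67 + 0.27 × (124) = 100.48 → 100°
S = 85 + 0.27 × (42 − 85) = 73.39 → 73%
L = 50 + 0.27 × (48 − 50) = 49.46 → 49%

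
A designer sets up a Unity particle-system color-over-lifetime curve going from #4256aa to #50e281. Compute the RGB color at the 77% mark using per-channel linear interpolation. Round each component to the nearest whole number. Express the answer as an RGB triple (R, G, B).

#4256aa → (66, 86, 170); #50e281 → (80, 226, 129).
77% corresponds to t = 0.77.
R = 66 + 0.77 × (80 − 66) = 66 + 0.77 × 14 = 76.78 → 77
G = 86 + 0.77 × (226 − 86) = 86 + 0.77 × 140 = 193.8 → 194
B = 170 + 0.77 × (129 − 170) = 170 + 0.77 × -41 = 138.43 → 138

(77, 194, 138)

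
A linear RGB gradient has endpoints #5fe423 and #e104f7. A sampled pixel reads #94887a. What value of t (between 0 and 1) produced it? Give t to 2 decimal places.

0.41

Invert the lerp on the G channel (largest span, 224): t = (136 − 228) / (4 − 228) = -92/-224 = 0.41071.
Check on R: (148 − 95)/(225 − 95) = 0.4077 ✓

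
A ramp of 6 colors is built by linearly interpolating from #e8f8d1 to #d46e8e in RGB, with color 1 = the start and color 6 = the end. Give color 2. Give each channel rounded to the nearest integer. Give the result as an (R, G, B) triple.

(228, 220, 196)

With 6 swatches and endpoints inclusive, swatch 2 sits at t = (2 − 1)/(6 − 1) = 1/5 ≈ 0.2.
#e8f8d1 → (232, 248, 209); #d46e8e → (212, 110, 142).
R = 232 + 0.2 × (212 − 232) = 228 → 228
G = 248 + 0.2 × (110 − 248) = 220.4 → 220
B = 209 + 0.2 × (142 − 209) = 195.6 → 196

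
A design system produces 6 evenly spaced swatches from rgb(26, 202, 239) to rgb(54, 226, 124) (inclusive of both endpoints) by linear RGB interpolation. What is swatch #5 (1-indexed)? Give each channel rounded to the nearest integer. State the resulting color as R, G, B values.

With 6 swatches and endpoints inclusive, swatch 5 sits at t = (5 − 1)/(6 − 1) = 4/5 ≈ 0.8.
R = 26 + 0.8 × (54 − 26) = 48.4 → 48
G = 202 + 0.8 × (226 − 202) = 221.2 → 221
B = 239 + 0.8 × (124 − 239) = 147 → 147

(48, 221, 147)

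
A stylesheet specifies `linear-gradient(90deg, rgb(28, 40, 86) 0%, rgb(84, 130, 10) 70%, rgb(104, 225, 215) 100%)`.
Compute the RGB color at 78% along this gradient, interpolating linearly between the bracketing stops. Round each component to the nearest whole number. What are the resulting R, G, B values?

(89, 155, 65)

78% lies between the 70% and 100% stops, so the local fraction is t = (78 − 70)/(100 − 70) = 8/30 ≈ 0.2667.
R = 84 + 0.2667 × (104 − 84) = 89.334 → 89
G = 130 + 0.2667 × (225 − 130) = 155.337 → 155
B = 10 + 0.2667 × (215 − 10) = 64.673 → 65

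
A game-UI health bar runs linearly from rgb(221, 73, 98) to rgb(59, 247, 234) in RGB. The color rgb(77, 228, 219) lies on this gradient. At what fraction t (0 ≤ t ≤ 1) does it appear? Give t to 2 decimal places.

Invert the lerp on the G channel (largest span, 174): t = (228 − 73) / (247 − 73) = 155/174 = 0.8908.
Check on R: (77 − 221)/(59 − 221) = 0.8889 ✓

0.89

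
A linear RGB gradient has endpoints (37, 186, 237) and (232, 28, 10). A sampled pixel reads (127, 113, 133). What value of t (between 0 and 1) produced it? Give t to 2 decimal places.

Invert the lerp on the B channel (largest span, 227): t = (133 − 237) / (10 − 237) = -104/-227 = 0.45815.
Check on R: (127 − 37)/(232 − 37) = 0.4615 ✓

0.46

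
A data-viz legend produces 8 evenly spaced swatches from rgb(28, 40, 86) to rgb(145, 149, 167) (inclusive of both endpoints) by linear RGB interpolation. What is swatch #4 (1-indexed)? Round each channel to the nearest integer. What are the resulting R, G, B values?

With 8 swatches and endpoints inclusive, swatch 4 sits at t = (4 − 1)/(8 − 1) = 3/7 ≈ 0.4286.
R = 28 + 0.4286 × (145 − 28) = 78.146 → 78
G = 40 + 0.4286 × (149 − 40) = 86.717 → 87
B = 86 + 0.4286 × (167 − 86) = 120.717 → 121

(78, 87, 121)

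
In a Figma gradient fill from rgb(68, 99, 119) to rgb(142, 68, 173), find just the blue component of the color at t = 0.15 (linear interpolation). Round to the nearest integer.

B = 119 + 0.15 × (173 − 119) = 127.1 → 127

127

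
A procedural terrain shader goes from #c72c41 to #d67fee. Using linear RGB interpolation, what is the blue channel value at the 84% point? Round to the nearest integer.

B₁ = 65 (from #c72c41), B₂ = 238 (from #d67fee).
B = 65 + 0.84 × (238 − 65) = 210.32 → 210

210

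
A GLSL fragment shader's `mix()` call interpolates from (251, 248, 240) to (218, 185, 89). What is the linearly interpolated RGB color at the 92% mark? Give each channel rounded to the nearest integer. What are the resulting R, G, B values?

92% corresponds to t = 0.92.
R = 251 + 0.92 × (218 − 251) = 251 + 0.92 × -33 = 220.64 → 221
G = 248 + 0.92 × (185 − 248) = 248 + 0.92 × -63 = 190.04 → 190
B = 240 + 0.92 × (89 − 240) = 240 + 0.92 × -151 = 101.08 → 101

(221, 190, 101)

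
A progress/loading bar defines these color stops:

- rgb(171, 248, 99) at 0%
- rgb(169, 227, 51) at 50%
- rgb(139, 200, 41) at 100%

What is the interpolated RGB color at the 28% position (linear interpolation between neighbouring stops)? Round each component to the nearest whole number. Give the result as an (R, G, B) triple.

(170, 236, 72)

28% lies between the 0% and 50% stops, so the local fraction is t = (28 − 0)/(50 − 0) = 28/50 ≈ 0.56.
R = 171 + 0.56 × (169 − 171) = 169.88 → 170
G = 248 + 0.56 × (227 − 248) = 236.24 → 236
B = 99 + 0.56 × (51 − 99) = 72.12 → 72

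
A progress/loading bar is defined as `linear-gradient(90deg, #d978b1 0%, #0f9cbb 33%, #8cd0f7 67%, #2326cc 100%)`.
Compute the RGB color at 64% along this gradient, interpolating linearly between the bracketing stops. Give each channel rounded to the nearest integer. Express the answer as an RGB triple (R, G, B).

64% lies between the 33% and 67% stops, so the local fraction is t = (64 − 33)/(67 − 33) = 31/34 ≈ 0.9118.
#0f9cbb → (15, 156, 187); #8cd0f7 → (140, 208, 247).
R = 15 + 0.9118 × (140 − 15) = 128.975 → 129
G = 156 + 0.9118 × (208 − 156) = 203.414 → 203
B = 187 + 0.9118 × (247 − 187) = 241.708 → 242

(129, 203, 242)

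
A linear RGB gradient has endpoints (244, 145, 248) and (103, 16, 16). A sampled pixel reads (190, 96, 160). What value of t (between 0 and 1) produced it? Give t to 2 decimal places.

0.38

Invert the lerp on the B channel (largest span, 232): t = (160 − 248) / (16 − 248) = -88/-232 = 0.37931.
Check on R: (190 − 244)/(103 − 244) = 0.383 ✓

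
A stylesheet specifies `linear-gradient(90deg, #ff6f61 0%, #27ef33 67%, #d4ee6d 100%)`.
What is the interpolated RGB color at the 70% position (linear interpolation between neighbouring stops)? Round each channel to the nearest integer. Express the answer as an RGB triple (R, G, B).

(55, 239, 56)

70% lies between the 67% and 100% stops, so the local fraction is t = (70 − 67)/(100 − 67) = 3/33 ≈ 0.0909.
#27ef33 → (39, 239, 51); #d4ee6d → (212, 238, 109).
R = 39 + 0.0909 × (212 − 39) = 54.726 → 55
G = 239 + 0.0909 × (238 − 239) = 238.909 → 239
B = 51 + 0.0909 × (109 − 51) = 56.272 → 56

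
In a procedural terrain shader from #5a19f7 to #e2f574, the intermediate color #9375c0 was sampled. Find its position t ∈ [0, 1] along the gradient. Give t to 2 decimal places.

0.42

Invert the lerp on the G channel (largest span, 220): t = (117 − 25) / (245 − 25) = 92/220 = 0.41818.
Check on R: (147 − 90)/(226 − 90) = 0.4191 ✓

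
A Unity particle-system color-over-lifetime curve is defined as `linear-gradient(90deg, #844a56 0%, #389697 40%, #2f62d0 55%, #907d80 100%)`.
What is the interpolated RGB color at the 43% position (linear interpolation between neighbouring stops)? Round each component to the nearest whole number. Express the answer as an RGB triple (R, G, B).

43% lies between the 40% and 55% stops, so the local fraction is t = (43 − 40)/(55 − 40) = 3/15 ≈ 0.2.
#389697 → (56, 150, 151); #2f62d0 → (47, 98, 208).
R = 56 + 0.2 × (47 − 56) = 54.2 → 54
G = 150 + 0.2 × (98 − 150) = 139.6 → 140
B = 151 + 0.2 × (208 − 151) = 162.4 → 162

(54, 140, 162)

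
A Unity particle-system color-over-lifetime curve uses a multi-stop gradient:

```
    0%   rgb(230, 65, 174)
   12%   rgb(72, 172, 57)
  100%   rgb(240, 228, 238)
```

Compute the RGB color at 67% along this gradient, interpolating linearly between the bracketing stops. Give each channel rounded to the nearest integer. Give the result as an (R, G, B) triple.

(177, 207, 170)

67% lies between the 12% and 100% stops, so the local fraction is t = (67 − 12)/(100 − 12) = 55/88 ≈ 0.625.
R = 72 + 0.625 × (240 − 72) = 177 → 177
G = 172 + 0.625 × (228 − 172) = 207 → 207
B = 57 + 0.625 × (238 − 57) = 170.125 → 170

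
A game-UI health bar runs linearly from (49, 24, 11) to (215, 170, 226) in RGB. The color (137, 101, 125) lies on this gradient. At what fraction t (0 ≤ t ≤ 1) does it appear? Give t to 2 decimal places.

Invert the lerp on the B channel (largest span, 215): t = (125 − 11) / (226 − 11) = 114/215 = 0.53023.
Check on R: (137 − 49)/(215 − 49) = 0.5301 ✓

0.53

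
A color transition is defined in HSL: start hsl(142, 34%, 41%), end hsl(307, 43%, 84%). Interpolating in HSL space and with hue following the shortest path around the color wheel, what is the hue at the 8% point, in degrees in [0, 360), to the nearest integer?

Hue arc: Δh = 307 − 142 = 165° (|Δh| ≤ 180, already the shorter path).
H = 142 + 0.08 × (165) = 155.2 → 155°

155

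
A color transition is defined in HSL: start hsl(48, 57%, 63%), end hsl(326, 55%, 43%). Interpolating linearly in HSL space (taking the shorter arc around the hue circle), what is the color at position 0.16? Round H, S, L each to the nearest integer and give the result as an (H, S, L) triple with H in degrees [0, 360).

(35, 57, 60)

Hue: 326 − 48 = 278°, but |278| > 180 so the shorter arc goes the other way: Δh = 278 − 360 = -82°.
H = 48 + 0.16 × (-82) = 34.88 → 35°
S = 57 + 0.16 × (55 − 57) = 56.68 → 57%
L = 63 + 0.16 × (43 − 63) = 59.8 → 60%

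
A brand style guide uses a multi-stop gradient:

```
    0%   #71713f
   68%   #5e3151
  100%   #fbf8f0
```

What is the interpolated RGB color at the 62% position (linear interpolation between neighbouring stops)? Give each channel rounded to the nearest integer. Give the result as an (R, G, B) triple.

62% lies between the 0% and 68% stops, so the local fraction is t = (62 − 0)/(68 − 0) = 62/68 ≈ 0.9118.
#71713f → (113, 113, 63); #5e3151 → (94, 49, 81).
R = 113 + 0.9118 × (94 − 113) = 95.676 → 96
G = 113 + 0.9118 × (49 − 113) = 54.645 → 55
B = 63 + 0.9118 × (81 − 63) = 79.412 → 79

(96, 55, 79)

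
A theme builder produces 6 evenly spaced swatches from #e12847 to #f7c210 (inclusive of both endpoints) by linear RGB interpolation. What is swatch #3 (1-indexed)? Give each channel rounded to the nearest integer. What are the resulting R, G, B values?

With 6 swatches and endpoints inclusive, swatch 3 sits at t = (3 − 1)/(6 − 1) = 2/5 ≈ 0.4.
#e12847 → (225, 40, 71); #f7c210 → (247, 194, 16).
R = 225 + 0.4 × (247 − 225) = 233.8 → 234
G = 40 + 0.4 × (194 − 40) = 101.6 → 102
B = 71 + 0.4 × (16 − 71) = 49 → 49

(234, 102, 49)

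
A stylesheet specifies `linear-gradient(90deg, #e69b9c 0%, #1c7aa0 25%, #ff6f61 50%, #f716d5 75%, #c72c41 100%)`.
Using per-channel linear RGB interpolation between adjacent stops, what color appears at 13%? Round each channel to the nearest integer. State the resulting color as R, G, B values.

13% lies between the 0% and 25% stops, so the local fraction is t = (13 − 0)/(25 − 0) = 13/25 ≈ 0.52.
#e69b9c → (230, 155, 156); #1c7aa0 → (28, 122, 160).
R = 230 + 0.52 × (28 − 230) = 124.96 → 125
G = 155 + 0.52 × (122 − 155) = 137.84 → 138
B = 156 + 0.52 × (160 − 156) = 158.08 → 158

(125, 138, 158)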